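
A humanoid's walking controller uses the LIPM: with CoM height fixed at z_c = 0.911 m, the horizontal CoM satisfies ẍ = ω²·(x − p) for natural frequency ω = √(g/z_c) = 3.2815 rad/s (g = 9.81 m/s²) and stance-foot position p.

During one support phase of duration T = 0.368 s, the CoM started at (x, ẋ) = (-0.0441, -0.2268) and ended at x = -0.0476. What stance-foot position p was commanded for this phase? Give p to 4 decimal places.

ωT = 3.2815·0.368 = 1.207592; cosh(ωT) = 1.822168, sinh(ωT) = 1.523251
x(T) = p + (x₀−p)·cosh(ωT) + (ẋ₀/ω)·sinh(ωT) ⇒ p·(1 − cosh) = x(T) − x₀·cosh − (ẋ₀/ω)·sinh
numerator   = -0.0476 − (-0.0441)·1.822168 − (-0.2268/3.2815)·1.523251 = 0.138037
denominator = 1 − 1.822168 = -0.822168
p = 0.138037 / -0.822168 = -0.1679

p = -0.1679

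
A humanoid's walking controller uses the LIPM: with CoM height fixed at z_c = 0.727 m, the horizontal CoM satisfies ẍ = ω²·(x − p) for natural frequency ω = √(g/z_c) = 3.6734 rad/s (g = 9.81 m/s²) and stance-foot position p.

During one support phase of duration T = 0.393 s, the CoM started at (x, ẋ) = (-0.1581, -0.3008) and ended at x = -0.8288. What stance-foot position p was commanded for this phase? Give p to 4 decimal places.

ωT = 3.6734·0.393 = 1.443646; cosh(ωT) = 2.236089, sinh(ωT) = 2.000024
x(T) = p + (x₀−p)·cosh(ωT) + (ẋ₀/ω)·sinh(ωT) ⇒ p·(1 − cosh) = x(T) − x₀·cosh − (ẋ₀/ω)·sinh
numerator   = -0.8288 − (-0.1581)·2.236089 − (-0.3008/3.6734)·2.000024 = -0.311500
denominator = 1 − 2.236089 = -1.236089
p = -0.311500 / -1.236089 = 0.2520

p = 0.2520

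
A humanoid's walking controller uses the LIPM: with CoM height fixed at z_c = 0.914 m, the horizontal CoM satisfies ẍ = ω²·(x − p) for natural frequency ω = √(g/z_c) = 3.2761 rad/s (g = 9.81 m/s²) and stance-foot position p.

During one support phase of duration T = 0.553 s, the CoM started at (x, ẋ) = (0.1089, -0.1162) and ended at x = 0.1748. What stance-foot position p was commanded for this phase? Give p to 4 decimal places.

ωT = 3.2761·0.553 = 1.811683; cosh(ωT) = 3.142060, sinh(ωT) = 2.978681
x(T) = p + (x₀−p)·cosh(ωT) + (ẋ₀/ω)·sinh(ωT) ⇒ p·(1 − cosh) = x(T) − x₀·cosh − (ẋ₀/ω)·sinh
numerator   = 0.1748 − (0.1089)·3.142060 − (-0.1162/3.2761)·2.978681 = -0.061720
denominator = 1 − 3.142060 = -2.142060
p = -0.061720 / -2.142060 = 0.0288

p = 0.0288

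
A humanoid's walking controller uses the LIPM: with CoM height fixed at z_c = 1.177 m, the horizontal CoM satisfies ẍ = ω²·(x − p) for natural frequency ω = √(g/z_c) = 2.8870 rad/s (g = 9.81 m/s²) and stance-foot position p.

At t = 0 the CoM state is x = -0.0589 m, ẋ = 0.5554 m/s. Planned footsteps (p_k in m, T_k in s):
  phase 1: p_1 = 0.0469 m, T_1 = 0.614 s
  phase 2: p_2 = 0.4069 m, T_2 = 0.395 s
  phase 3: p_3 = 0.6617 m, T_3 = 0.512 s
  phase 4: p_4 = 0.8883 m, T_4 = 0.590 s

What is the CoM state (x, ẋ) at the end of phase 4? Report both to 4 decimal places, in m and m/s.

x = 2.8049, ẋ = 5.6985

phase 1: p=0.0469, T=0.614, ωT=1.772618, cosh=3.028066, sinh=2.858178; start (x,ẋ)=(-0.058900, 0.555400) → end (x,ẋ)=(0.276386, 0.808773)
phase 2: p=0.4069, T=0.395, ωT=1.140365, cosh=1.723806, sinh=1.404104; start (x,ẋ)=(0.276386, 0.808773) → end (x,ẋ)=(0.575269, 0.865109)
phase 3: p=0.6617, T=0.512, ωT=1.478144, cosh=2.306430, sinh=2.078370; start (x,ẋ)=(0.575269, 0.865109) → end (x,ẋ)=(1.085150, 1.476703)
phase 4: p=0.8883, T=0.590, ωT=1.703330, cosh=2.837141, sinh=2.655065; start (x,ẋ)=(1.085150, 1.476703) → end (x,ẋ)=(2.804858, 5.698502)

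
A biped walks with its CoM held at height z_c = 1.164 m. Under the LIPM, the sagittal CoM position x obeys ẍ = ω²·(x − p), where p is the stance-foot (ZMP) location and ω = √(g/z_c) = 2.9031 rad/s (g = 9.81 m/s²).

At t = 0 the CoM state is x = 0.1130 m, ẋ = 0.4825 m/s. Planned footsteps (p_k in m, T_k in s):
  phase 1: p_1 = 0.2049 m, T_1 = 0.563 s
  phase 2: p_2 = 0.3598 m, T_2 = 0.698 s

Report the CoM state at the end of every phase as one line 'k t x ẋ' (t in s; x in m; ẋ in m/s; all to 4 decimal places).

1 0.5630 0.3702 0.6260
2 1.2610 1.2036 2.5282

phase 1: p=0.2049, T=0.563, ωT=1.634445, cosh=2.660837, sinh=2.465776; start (x,ẋ)=(0.113000, 0.482500) → end (x,ẋ)=(0.370185, 0.625997)
phase 2: p=0.3598, T=0.698, ωT=2.026364, cosh=3.859132, sinh=3.727318; start (x,ẋ)=(0.370185, 0.625997) → end (x,ẋ)=(1.203602, 2.528182)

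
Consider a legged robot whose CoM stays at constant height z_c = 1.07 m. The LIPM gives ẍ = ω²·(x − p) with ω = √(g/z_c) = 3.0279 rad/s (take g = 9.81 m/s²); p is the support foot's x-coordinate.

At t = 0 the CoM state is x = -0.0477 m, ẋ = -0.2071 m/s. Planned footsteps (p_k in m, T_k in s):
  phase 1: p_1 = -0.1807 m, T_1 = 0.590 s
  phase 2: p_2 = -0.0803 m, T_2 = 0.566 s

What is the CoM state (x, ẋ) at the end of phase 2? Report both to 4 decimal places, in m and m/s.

phase 1: p=-0.1807, T=0.590, ωT=1.786461, cosh=3.067923, sinh=2.900371; start (x,ẋ)=(-0.047700, -0.207100) → end (x,ẋ)=(0.028956, 0.532643)
phase 2: p=-0.0803, T=0.566, ωT=1.713791, cosh=2.865073, sinh=2.684891; start (x,ẋ)=(0.028956, 0.532643) → end (x,ẋ)=(0.705032, 2.414271)

x = 0.7050, ẋ = 2.4143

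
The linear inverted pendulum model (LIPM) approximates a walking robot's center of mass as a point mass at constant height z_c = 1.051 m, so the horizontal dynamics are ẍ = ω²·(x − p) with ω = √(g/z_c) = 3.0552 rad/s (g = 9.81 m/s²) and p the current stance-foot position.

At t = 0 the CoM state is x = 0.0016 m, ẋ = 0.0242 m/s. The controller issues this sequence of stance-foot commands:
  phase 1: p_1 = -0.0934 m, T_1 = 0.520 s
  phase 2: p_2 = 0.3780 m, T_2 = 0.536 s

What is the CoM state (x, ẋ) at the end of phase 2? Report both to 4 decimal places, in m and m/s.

x = 0.4178, ẋ = 0.3912

phase 1: p=-0.0934, T=0.520, ωT=1.588704, cosh=2.550794, sinh=2.346604; start (x,ẋ)=(0.001600, 0.024200) → end (x,ẋ)=(0.167513, 0.742817)
phase 2: p=0.3780, T=0.536, ωT=1.637587, cosh=2.668597, sinh=2.474149; start (x,ẋ)=(0.167513, 0.742817) → end (x,ẋ)=(0.417839, 0.391202)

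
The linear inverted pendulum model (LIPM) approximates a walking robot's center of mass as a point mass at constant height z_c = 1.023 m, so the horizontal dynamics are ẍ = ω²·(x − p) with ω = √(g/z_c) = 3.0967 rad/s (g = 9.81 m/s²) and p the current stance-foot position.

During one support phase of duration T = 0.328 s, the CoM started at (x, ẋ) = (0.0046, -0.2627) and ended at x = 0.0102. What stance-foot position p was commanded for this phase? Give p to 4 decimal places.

ωT = 3.0967·0.328 = 1.015718; cosh(ωT) = 1.561743, sinh(ωT) = 1.199601
x(T) = p + (x₀−p)·cosh(ωT) + (ẋ₀/ω)·sinh(ωT) ⇒ p·(1 − cosh) = x(T) − x₀·cosh − (ẋ₀/ω)·sinh
numerator   = 0.0102 − (0.0046)·1.561743 − (-0.2627/3.0967)·1.199601 = 0.104781
denominator = 1 − 1.561743 = -0.561743
p = 0.104781 / -0.561743 = -0.1865

p = -0.1865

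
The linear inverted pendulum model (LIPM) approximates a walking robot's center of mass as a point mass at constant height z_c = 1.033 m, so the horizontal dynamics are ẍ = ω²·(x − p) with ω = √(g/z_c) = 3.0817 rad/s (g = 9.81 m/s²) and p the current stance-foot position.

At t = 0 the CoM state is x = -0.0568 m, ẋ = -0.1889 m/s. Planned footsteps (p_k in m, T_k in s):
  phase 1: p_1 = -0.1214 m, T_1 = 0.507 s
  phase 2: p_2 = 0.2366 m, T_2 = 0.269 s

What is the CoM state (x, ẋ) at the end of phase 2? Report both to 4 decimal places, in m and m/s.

x = -0.2278, ẋ = -0.9851

phase 1: p=-0.1214, T=0.507, ωT=1.562422, cosh=2.489994, sinh=2.280366; start (x,ẋ)=(-0.056800, -0.188900) → end (x,ẋ)=(-0.100327, -0.016390)
phase 2: p=0.2366, T=0.269, ωT=0.828977, cosh=1.363735, sinh=0.927240; start (x,ẋ)=(-0.100327, -0.016390) → end (x,ẋ)=(-0.227810, -0.985110)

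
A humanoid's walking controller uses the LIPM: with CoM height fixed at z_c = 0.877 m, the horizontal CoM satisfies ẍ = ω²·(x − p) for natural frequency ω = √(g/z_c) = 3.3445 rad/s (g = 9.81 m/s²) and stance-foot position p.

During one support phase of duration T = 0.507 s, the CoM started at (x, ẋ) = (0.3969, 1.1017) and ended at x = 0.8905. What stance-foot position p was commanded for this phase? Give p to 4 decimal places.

ωT = 3.3445·0.507 = 1.695661; cosh(ωT) = 2.816864, sinh(ωT) = 2.633386
x(T) = p + (x₀−p)·cosh(ωT) + (ẋ₀/ω)·sinh(ωT) ⇒ p·(1 − cosh) = x(T) − x₀·cosh − (ẋ₀/ω)·sinh
numerator   = 0.8905 − (0.3969)·2.816864 − (1.1017/3.3445)·2.633386 = -1.094968
denominator = 1 − 2.816864 = -1.816864
p = -1.094968 / -1.816864 = 0.6027

p = 0.6027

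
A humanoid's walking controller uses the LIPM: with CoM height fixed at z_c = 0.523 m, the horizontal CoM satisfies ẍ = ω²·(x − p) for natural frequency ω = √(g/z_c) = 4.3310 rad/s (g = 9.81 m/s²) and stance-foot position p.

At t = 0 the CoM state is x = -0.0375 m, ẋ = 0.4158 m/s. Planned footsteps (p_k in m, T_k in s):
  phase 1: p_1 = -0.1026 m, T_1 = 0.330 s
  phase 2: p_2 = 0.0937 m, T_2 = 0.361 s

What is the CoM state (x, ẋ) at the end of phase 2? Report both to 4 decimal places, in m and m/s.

x = 1.2099, ẋ = 5.0189

phase 1: p=-0.1026, T=0.330, ωT=1.429230, cosh=2.207488, sinh=1.967995; start (x,ẋ)=(-0.037500, 0.415800) → end (x,ẋ)=(0.230046, 1.472746)
phase 2: p=0.0937, T=0.361, ωT=1.563491, cosh=2.492434, sinh=2.283030; start (x,ẋ)=(0.230046, 1.472746) → end (x,ẋ)=(1.209872, 5.018882)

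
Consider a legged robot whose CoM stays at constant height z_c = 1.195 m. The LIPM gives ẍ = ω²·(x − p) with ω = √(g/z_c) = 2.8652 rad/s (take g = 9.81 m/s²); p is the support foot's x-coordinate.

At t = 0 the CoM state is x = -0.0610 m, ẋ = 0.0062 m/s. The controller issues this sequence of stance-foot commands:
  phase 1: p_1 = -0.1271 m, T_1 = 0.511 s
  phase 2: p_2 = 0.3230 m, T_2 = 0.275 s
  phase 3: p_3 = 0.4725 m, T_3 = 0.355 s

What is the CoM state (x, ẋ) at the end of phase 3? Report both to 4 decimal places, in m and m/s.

x = -0.2681, ẋ = -1.7619

phase 1: p=-0.1271, T=0.511, ωT=1.464117, cosh=2.277503, sinh=2.046221; start (x,ẋ)=(-0.061000, 0.006200) → end (x,ẋ)=(0.027871, 0.401654)
phase 2: p=0.3230, T=0.275, ωT=0.787930, cosh=1.326813, sinh=0.872027; start (x,ẋ)=(0.027871, 0.401654) → end (x,ẋ)=(0.053663, -0.204471)
phase 3: p=0.4725, T=0.355, ωT=1.017146, cosh=1.563458, sinh=1.201833; start (x,ẋ)=(0.053663, -0.204471) → end (x,ẋ)=(-0.268102, -1.761944)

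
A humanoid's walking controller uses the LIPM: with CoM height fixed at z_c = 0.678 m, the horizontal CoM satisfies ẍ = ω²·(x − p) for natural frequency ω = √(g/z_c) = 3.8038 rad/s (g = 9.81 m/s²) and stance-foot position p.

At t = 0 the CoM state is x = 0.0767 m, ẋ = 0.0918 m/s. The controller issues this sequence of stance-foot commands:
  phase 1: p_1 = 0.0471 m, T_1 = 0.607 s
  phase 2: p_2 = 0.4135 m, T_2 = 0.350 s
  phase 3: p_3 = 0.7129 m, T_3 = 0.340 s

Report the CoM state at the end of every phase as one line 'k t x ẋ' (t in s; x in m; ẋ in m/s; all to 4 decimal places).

1 0.6070 0.3177 1.0274
2 0.9570 0.6952 1.4392
3 1.2970 1.3159 2.7069

phase 1: p=0.0471, T=0.607, ωT=2.308907, cosh=5.081393, sinh=4.982023; start (x,ẋ)=(0.076700, 0.091800) → end (x,ẋ)=(0.317744, 1.027410)
phase 2: p=0.4135, T=0.350, ωT=1.331330, cosh=2.025101, sinh=1.760975; start (x,ẋ)=(0.317744, 1.027410) → end (x,ẋ)=(0.695226, 1.439198)
phase 3: p=0.7129, T=0.340, ωT=1.293292, cosh=1.959566, sinh=1.685200; start (x,ẋ)=(0.695226, 1.439198) → end (x,ẋ)=(1.315875, 2.706910)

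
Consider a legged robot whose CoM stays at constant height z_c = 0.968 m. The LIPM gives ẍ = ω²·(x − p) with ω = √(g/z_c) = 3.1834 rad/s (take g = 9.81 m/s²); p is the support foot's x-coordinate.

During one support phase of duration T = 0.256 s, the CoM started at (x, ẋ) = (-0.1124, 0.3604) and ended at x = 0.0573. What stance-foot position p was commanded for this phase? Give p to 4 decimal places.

p = -0.3030

ωT = 3.1834·0.256 = 0.814950; cosh(ωT) = 1.350862, sinh(ωT) = 0.908201
x(T) = p + (x₀−p)·cosh(ωT) + (ẋ₀/ω)·sinh(ωT) ⇒ p·(1 − cosh) = x(T) − x₀·cosh − (ẋ₀/ω)·sinh
numerator   = 0.0573 − (-0.1124)·1.350862 − (0.3604/3.1834)·0.908201 = 0.106317
denominator = 1 − 1.350862 = -0.350862
p = 0.106317 / -0.350862 = -0.3030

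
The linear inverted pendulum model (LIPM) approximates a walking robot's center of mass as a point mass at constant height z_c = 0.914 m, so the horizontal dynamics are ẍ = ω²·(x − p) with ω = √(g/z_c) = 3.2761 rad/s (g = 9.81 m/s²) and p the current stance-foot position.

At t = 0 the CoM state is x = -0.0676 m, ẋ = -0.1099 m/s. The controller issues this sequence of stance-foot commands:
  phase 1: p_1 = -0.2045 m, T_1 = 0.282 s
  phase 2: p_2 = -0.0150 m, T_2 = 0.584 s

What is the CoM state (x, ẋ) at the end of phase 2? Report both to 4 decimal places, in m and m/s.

x = 0.2160, ẋ = 0.8157

phase 1: p=-0.2045, T=0.282, ωT=0.923860, cosh=1.457990, sinh=1.061006; start (x,ẋ)=(-0.067600, -0.109900) → end (x,ẋ)=(-0.040494, 0.315626)
phase 2: p=-0.0150, T=0.584, ωT=1.913242, cosh=3.461311, sinh=3.313710; start (x,ẋ)=(-0.040494, 0.315626) → end (x,ẋ)=(0.216008, 0.815719)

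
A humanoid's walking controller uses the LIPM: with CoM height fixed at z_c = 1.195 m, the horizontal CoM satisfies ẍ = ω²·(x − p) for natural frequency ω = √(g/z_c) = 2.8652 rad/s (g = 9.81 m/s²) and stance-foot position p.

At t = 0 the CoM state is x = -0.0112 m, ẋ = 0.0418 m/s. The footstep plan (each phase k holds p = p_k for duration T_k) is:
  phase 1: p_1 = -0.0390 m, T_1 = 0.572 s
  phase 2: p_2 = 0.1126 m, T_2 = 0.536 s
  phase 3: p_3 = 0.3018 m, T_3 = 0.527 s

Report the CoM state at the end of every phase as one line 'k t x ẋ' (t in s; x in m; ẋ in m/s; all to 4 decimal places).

phase 1: p=-0.0390, T=0.572, ωT=1.638894, cosh=2.671834, sinh=2.477639; start (x,ẋ)=(-0.011200, 0.041800) → end (x,ẋ)=(0.071423, 0.309033)
phase 2: p=0.1126, T=0.536, ωT=1.535747, cosh=2.430045, sinh=2.214750; start (x,ẋ)=(0.071423, 0.309033) → end (x,ẋ)=(0.251415, 0.489666)
phase 3: p=0.3018, T=0.527, ωT=1.509960, cosh=2.373735, sinh=2.152816; start (x,ẋ)=(0.251415, 0.489666) → end (x,ẋ)=(0.550118, 0.851551)

1 0.5720 0.0714 0.3090
2 1.1080 0.2514 0.4897
3 1.6350 0.5501 0.8516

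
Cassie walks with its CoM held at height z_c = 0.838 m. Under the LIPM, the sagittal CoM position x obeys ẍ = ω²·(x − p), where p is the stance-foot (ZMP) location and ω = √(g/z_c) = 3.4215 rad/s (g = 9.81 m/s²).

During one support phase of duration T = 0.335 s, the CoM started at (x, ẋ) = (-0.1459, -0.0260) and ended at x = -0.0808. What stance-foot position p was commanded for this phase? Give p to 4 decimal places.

p = -0.2495

ωT = 3.4215·0.335 = 1.146203; cosh(ωT) = 1.732032, sinh(ωT) = 1.414190
x(T) = p + (x₀−p)·cosh(ωT) + (ẋ₀/ω)·sinh(ωT) ⇒ p·(1 − cosh) = x(T) − x₀·cosh − (ẋ₀/ω)·sinh
numerator   = -0.0808 − (-0.1459)·1.732032 − (-0.0260/3.4215)·1.414190 = 0.182650
denominator = 1 − 1.732032 = -0.732032
p = 0.182650 / -0.732032 = -0.2495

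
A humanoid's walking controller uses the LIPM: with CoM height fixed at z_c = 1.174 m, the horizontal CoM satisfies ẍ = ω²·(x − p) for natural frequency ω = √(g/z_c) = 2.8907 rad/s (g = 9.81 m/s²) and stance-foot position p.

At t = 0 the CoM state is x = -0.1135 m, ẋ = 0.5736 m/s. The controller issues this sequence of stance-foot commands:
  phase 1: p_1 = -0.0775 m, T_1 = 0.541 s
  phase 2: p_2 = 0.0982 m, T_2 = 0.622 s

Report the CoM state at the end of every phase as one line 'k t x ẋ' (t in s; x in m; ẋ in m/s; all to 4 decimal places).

phase 1: p=-0.0775, T=0.541, ωT=1.563869, cosh=2.493296, sinh=2.283971; start (x,ẋ)=(-0.113500, 0.573600) → end (x,ẋ)=(0.285949, 1.192473)
phase 2: p=0.0982, T=0.622, ωT=1.798015, cosh=3.101640, sinh=2.936013; start (x,ẋ)=(0.285949, 1.192473) → end (x,ẋ)=(1.891694, 5.292068)

1 0.5410 0.2859 1.1925
2 1.1630 1.8917 5.2921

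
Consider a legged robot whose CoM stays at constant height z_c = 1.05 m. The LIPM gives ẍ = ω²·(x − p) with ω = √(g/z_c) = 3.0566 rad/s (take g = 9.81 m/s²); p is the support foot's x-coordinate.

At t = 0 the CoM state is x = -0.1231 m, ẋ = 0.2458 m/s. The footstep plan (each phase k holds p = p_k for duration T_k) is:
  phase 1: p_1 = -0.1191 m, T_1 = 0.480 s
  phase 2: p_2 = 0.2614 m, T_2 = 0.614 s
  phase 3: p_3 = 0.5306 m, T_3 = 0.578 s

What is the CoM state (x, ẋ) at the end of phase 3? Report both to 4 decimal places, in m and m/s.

phase 1: p=-0.1191, T=0.480, ωT=1.467168, cosh=2.283757, sinh=2.053179; start (x,ẋ)=(-0.123100, 0.245800) → end (x,ẋ)=(0.036874, 0.536244)
phase 2: p=0.2614, T=0.614, ωT=1.876752, cosh=3.342671, sinh=3.189585; start (x,ẋ)=(0.036874, 0.536244) → end (x,ẋ)=(0.070457, -0.396482)
phase 3: p=0.5306, T=0.578, ωT=1.766715, cosh=3.011246, sinh=2.840352; start (x,ẋ)=(0.070457, -0.396482) → end (x,ẋ)=(-1.223434, -5.188780)

x = -1.2234, ẋ = -5.1888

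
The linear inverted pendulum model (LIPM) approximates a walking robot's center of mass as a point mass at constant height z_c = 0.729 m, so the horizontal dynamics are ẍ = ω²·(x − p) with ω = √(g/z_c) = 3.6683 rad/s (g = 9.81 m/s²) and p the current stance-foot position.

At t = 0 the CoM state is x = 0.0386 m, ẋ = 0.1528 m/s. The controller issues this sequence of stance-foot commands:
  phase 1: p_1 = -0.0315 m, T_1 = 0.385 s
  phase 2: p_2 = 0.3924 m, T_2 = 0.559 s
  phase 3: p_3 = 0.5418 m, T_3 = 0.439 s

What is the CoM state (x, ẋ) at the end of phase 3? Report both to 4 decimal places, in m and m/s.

x = 0.8263, ẋ = 1.1924

phase 1: p=-0.0315, T=0.385, ωT=1.412295, cosh=2.174476, sinh=1.930892; start (x,ẋ)=(0.038600, 0.152800) → end (x,ẋ)=(0.201360, 0.828785)
phase 2: p=0.3924, T=0.559, ωT=2.050580, cosh=3.950533, sinh=3.821873; start (x,ẋ)=(0.201360, 0.828785) → end (x,ẋ)=(0.501174, 0.595810)
phase 3: p=0.5418, T=0.439, ωT=1.610384, cosh=2.602271, sinh=2.402460; start (x,ẋ)=(0.501174, 0.595810) → end (x,ẋ)=(0.826291, 1.192424)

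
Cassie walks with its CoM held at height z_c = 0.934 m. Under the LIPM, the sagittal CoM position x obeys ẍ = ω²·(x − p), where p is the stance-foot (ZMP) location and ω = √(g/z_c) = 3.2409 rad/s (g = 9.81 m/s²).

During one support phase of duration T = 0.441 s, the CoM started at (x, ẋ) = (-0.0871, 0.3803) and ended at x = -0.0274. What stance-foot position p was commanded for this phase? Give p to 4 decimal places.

ωT = 3.2409·0.441 = 1.429237; cosh(ωT) = 2.207502, sinh(ωT) = 1.968010
x(T) = p + (x₀−p)·cosh(ωT) + (ẋ₀/ω)·sinh(ωT) ⇒ p·(1 − cosh) = x(T) − x₀·cosh − (ẋ₀/ω)·sinh
numerator   = -0.0274 − (-0.0871)·2.207502 − (0.3803/3.2409)·1.968010 = -0.066061
denominator = 1 − 2.207502 = -1.207502
p = -0.066061 / -1.207502 = 0.0547

p = 0.0547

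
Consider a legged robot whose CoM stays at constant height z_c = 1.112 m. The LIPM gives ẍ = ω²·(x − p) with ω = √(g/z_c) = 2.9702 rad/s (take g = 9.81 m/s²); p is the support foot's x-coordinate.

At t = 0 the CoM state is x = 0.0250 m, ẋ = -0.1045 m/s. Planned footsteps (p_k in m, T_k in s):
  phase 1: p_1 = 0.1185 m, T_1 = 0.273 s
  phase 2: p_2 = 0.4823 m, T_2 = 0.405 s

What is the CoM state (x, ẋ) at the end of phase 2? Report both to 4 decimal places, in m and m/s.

phase 1: p=0.1185, T=0.273, ωT=0.810865, cosh=1.347163, sinh=0.902689; start (x,ẋ)=(0.025000, -0.104500) → end (x,ẋ)=(-0.039219, -0.391468)
phase 2: p=0.4823, T=0.405, ωT=1.202931, cosh=1.815088, sinh=1.514775; start (x,ẋ)=(-0.039219, -0.391468) → end (x,ẋ)=(-0.663947, -3.056958)

x = -0.6639, ẋ = -3.0570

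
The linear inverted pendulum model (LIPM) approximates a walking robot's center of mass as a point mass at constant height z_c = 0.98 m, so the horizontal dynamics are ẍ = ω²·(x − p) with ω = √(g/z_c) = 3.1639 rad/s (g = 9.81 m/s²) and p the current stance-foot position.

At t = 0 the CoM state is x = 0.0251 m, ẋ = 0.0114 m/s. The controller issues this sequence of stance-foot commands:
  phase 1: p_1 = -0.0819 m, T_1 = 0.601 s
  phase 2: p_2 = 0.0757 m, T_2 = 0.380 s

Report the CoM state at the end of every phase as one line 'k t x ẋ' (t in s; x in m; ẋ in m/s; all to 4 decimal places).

phase 1: p=-0.0819, T=0.601, ωT=1.901504, cosh=3.422650, sinh=3.273307; start (x,ẋ)=(0.025100, 0.011400) → end (x,ẋ)=(0.296118, 1.147155)
phase 2: p=0.0757, T=0.380, ωT=1.202282, cosh=1.814105, sinh=1.513597; start (x,ẋ)=(0.296118, 1.147155) → end (x,ẋ)=(1.024355, 3.136611)

1 0.6010 0.2961 1.1472
2 0.9810 1.0244 3.1366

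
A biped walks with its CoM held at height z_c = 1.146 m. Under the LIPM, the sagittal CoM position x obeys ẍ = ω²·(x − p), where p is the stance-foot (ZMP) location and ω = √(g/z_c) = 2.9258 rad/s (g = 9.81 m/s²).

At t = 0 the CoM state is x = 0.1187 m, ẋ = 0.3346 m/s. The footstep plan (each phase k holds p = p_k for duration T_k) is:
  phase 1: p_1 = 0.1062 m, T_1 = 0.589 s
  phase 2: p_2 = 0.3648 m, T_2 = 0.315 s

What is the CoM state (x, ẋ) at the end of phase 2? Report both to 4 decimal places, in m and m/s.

x = 0.8780, ẋ = 1.8238

phase 1: p=0.1062, T=0.589, ωT=1.723296, cosh=2.890722, sinh=2.712245; start (x,ẋ)=(0.118700, 0.334600) → end (x,ẋ)=(0.452511, 1.066429)
phase 2: p=0.3648, T=0.315, ωT=0.921627, cosh=1.455624, sinh=1.057753; start (x,ẋ)=(0.452511, 1.066429) → end (x,ẋ)=(0.878017, 1.823766)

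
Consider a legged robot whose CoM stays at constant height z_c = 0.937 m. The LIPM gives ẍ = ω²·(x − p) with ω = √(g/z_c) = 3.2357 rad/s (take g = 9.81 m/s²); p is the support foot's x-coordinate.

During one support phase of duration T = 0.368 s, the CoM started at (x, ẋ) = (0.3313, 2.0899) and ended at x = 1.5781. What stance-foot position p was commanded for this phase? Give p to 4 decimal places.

p = -0.0234

ωT = 3.2357·0.368 = 1.190738; cosh(ωT) = 1.796752, sinh(ωT) = 1.492755
x(T) = p + (x₀−p)·cosh(ωT) + (ẋ₀/ω)·sinh(ωT) ⇒ p·(1 − cosh) = x(T) − x₀·cosh − (ẋ₀/ω)·sinh
numerator   = 1.5781 − (0.3313)·1.796752 − (2.0899/3.2357)·1.492755 = 0.018684
denominator = 1 − 1.796752 = -0.796752
p = 0.018684 / -0.796752 = -0.0234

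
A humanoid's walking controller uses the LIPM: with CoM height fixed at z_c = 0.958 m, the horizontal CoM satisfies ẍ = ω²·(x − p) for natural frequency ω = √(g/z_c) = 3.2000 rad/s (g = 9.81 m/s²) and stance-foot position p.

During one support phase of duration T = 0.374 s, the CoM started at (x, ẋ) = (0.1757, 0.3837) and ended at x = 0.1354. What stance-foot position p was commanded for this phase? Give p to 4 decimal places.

ωT = 3.2000·0.374 = 1.196800; cosh(ωT) = 1.805835, sinh(ωT) = 1.503675
x(T) = p + (x₀−p)·cosh(ωT) + (ẋ₀/ω)·sinh(ωT) ⇒ p·(1 − cosh) = x(T) − x₀·cosh − (ẋ₀/ω)·sinh
numerator   = 0.1354 − (0.1757)·1.805835 − (0.3837/3.2000)·1.503675 = -0.362185
denominator = 1 − 1.805835 = -0.805835
p = -0.362185 / -0.805835 = 0.4495

p = 0.4495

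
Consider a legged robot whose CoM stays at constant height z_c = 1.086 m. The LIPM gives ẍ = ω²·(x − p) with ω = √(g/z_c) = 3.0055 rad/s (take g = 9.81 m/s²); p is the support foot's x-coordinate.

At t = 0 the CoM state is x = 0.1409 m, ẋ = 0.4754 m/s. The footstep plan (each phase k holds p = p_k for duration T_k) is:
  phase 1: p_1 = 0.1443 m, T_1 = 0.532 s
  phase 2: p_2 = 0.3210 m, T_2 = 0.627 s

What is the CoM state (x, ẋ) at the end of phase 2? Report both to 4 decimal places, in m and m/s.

x = 2.2440, ẋ = 5.8752

phase 1: p=0.1443, T=0.532, ωT=1.598926, cosh=2.574915, sinh=2.372801; start (x,ẋ)=(0.140900, 0.475400) → end (x,ẋ)=(0.510867, 1.199867)
phase 2: p=0.3210, T=0.627, ωT=1.884448, cosh=3.367318, sinh=3.215405; start (x,ẋ)=(0.510867, 1.199867) → end (x,ẋ)=(2.244009, 5.875192)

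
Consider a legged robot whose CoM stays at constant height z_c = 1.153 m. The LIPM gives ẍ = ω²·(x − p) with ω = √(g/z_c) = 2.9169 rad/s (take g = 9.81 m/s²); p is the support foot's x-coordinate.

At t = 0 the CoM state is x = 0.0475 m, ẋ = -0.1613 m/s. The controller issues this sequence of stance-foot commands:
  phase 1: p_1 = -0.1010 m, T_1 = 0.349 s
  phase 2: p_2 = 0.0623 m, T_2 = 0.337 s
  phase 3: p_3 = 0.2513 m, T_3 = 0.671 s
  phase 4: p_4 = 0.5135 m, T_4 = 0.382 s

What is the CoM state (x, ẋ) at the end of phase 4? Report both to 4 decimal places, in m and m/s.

x = 0.7556, ẋ = 0.9873

phase 1: p=-0.1010, T=0.349, ωT=1.017998, cosh=1.564483, sinh=1.203166; start (x,ẋ)=(0.047500, -0.161300) → end (x,ẋ)=(0.064793, 0.268812)
phase 2: p=0.0623, T=0.337, ωT=0.982995, cosh=1.523319, sinh=1.149130; start (x,ẋ)=(0.064793, 0.268812) → end (x,ẋ)=(0.171997, 0.417841)
phase 3: p=0.2513, T=0.671, ωT=1.957240, cosh=3.610503, sinh=3.469256; start (x,ẋ)=(0.171997, 0.417841) → end (x,ẋ)=(0.461941, 0.706110)
phase 4: p=0.5135, T=0.382, ωT=1.114256, cosh=1.687729, sinh=1.359570; start (x,ẋ)=(0.461941, 0.706110) → end (x,ẋ)=(0.755600, 0.987252)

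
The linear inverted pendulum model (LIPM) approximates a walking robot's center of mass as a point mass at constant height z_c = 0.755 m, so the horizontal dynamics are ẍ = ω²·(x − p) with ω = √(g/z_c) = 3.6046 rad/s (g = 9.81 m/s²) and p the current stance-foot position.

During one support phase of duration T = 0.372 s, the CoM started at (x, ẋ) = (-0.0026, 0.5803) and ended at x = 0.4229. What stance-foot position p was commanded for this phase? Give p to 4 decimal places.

p = -0.1359

ωT = 3.6046·0.372 = 1.340911; cosh(ωT) = 2.042066, sinh(ωT) = 1.780459
x(T) = p + (x₀−p)·cosh(ωT) + (ẋ₀/ω)·sinh(ωT) ⇒ p·(1 − cosh) = x(T) − x₀·cosh − (ẋ₀/ω)·sinh
numerator   = 0.4229 − (-0.0026)·2.042066 − (0.5803/3.6046)·1.780459 = 0.141576
denominator = 1 − 2.042066 = -1.042066
p = 0.141576 / -1.042066 = -0.1359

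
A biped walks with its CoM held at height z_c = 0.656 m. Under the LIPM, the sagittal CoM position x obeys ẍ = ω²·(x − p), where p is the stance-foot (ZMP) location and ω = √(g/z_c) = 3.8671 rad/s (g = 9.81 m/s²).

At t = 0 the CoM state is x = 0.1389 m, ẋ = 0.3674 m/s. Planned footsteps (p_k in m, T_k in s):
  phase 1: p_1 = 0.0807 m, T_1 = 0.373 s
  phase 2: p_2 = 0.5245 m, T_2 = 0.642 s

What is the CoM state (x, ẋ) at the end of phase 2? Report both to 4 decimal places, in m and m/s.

x = 1.7293, ẋ = 4.8054

phase 1: p=0.0807, T=0.373, ωT=1.442428, cosh=2.233655, sinh=1.997302; start (x,ẋ)=(0.138900, 0.367400) → end (x,ẋ)=(0.400456, 1.270168)
phase 2: p=0.5245, T=0.642, ωT=2.482678, cosh=6.028404, sinh=5.944885; start (x,ẋ)=(0.400456, 1.270168) → end (x,ẋ)=(1.729337, 4.805373)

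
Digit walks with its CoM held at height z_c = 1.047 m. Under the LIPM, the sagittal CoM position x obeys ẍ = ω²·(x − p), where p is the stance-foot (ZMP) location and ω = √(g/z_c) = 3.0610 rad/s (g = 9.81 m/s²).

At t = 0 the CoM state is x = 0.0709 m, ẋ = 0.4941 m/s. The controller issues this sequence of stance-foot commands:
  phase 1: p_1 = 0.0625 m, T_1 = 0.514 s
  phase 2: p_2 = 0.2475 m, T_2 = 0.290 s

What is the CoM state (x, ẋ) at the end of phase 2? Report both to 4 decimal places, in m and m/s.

x = 0.9730, ẋ = 2.4940

phase 1: p=0.0625, T=0.514, ωT=1.573354, cosh=2.515073, sinh=2.307724; start (x,ẋ)=(0.070900, 0.494100) → end (x,ẋ)=(0.456134, 1.302035)
phase 2: p=0.2475, T=0.290, ωT=0.887690, cosh=1.420558, sinh=1.008953; start (x,ẋ)=(0.456134, 1.302035) → end (x,ẋ)=(0.973048, 2.493963)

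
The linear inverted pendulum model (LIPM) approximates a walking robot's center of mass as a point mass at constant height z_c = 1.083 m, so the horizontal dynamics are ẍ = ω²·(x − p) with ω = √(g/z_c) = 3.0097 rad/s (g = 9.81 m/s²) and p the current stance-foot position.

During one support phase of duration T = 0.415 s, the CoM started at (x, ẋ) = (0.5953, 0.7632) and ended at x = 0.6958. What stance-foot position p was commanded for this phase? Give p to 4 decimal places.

ωT = 3.0097·0.415 = 1.249025; cosh(ωT) = 1.886864, sinh(ωT) = 1.600080
x(T) = p + (x₀−p)·cosh(ωT) + (ẋ₀/ω)·sinh(ωT) ⇒ p·(1 − cosh) = x(T) − x₀·cosh − (ẋ₀/ω)·sinh
numerator   = 0.6958 − (0.5953)·1.886864 − (0.7632/3.0097)·1.600080 = -0.833198
denominator = 1 − 1.886864 = -0.886864
p = -0.833198 / -0.886864 = 0.9395

p = 0.9395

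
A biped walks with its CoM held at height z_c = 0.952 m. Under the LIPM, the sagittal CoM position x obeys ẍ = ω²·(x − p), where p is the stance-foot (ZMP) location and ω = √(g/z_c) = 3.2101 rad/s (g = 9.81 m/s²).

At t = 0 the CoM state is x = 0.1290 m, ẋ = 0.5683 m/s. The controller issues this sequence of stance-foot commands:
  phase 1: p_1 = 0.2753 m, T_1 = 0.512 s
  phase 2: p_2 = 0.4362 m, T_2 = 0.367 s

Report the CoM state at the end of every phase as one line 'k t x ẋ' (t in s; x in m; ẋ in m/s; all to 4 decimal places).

1 0.5120 0.3236 0.3555
2 0.8790 0.3987 0.1005

phase 1: p=0.2753, T=0.512, ωT=1.643571, cosh=2.683451, sinh=2.490162; start (x,ẋ)=(0.129000, 0.568300) → end (x,ẋ)=(0.323557, 0.355531)
phase 2: p=0.4362, T=0.367, ωT=1.178107, cosh=1.778040, sinh=1.470179; start (x,ẋ)=(0.323557, 0.355531) → end (x,ẋ)=(0.398744, 0.100539)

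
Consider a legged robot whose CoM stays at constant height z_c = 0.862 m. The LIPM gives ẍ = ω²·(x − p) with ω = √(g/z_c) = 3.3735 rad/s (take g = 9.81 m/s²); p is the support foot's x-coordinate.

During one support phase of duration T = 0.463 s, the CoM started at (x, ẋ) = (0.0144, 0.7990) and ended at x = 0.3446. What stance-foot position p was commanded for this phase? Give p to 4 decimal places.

p = 0.1552

ωT = 3.3735·0.463 = 1.561931; cosh(ωT) = 2.488874, sinh(ωT) = 2.279143
x(T) = p + (x₀−p)·cosh(ωT) + (ẋ₀/ω)·sinh(ωT) ⇒ p·(1 − cosh) = x(T) − x₀·cosh − (ẋ₀/ω)·sinh
numerator   = 0.3446 − (0.0144)·2.488874 − (0.7990/3.3735)·2.279143 = -0.231046
denominator = 1 − 2.488874 = -1.488874
p = -0.231046 / -1.488874 = 0.1552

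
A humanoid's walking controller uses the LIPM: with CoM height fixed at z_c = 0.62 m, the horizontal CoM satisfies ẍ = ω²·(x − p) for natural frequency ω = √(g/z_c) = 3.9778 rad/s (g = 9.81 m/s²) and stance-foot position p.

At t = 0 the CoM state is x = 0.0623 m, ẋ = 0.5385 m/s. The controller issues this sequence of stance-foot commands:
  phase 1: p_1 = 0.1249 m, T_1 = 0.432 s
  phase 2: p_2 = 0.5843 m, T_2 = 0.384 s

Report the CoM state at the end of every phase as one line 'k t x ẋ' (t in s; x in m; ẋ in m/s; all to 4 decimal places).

phase 1: p=0.1249, T=0.432, ωT=1.718410, cosh=2.877503, sinh=2.698151; start (x,ẋ)=(0.062300, 0.538500) → end (x,ẋ)=(0.310034, 0.877668)
phase 2: p=0.5843, T=0.384, ωT=1.527475, cosh=2.411807, sinh=2.194724; start (x,ẋ)=(0.310034, 0.877668) → end (x,ẋ)=(0.407071, -0.277623)

1 0.4320 0.3100 0.8777
2 0.8160 0.4071 -0.2776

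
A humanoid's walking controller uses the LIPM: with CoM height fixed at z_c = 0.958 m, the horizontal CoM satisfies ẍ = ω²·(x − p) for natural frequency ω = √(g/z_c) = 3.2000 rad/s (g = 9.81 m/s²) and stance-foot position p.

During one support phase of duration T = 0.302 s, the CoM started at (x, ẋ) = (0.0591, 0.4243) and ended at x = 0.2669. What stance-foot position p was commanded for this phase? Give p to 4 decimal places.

ωT = 3.2000·0.302 = 0.966400; cosh(ωT) = 1.504458, sinh(ωT) = 1.124007
x(T) = p + (x₀−p)·cosh(ωT) + (ẋ₀/ω)·sinh(ωT) ⇒ p·(1 − cosh) = x(T) − x₀·cosh − (ẋ₀/ω)·sinh
numerator   = 0.2669 − (0.0591)·1.504458 − (0.4243/3.2000)·1.124007 = 0.028950
denominator = 1 − 1.504458 = -0.504458
p = 0.028950 / -0.504458 = -0.0574

p = -0.0574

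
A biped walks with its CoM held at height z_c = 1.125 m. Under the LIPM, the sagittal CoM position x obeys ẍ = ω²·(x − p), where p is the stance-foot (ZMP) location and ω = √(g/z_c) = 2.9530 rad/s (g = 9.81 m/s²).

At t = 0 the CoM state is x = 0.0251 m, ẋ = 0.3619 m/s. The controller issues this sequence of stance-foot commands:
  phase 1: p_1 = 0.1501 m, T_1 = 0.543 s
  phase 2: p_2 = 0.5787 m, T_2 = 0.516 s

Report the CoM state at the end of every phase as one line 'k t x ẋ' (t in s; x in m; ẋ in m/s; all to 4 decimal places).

phase 1: p=0.1501, T=0.543, ωT=1.603479, cosh=2.585745, sinh=2.384549; start (x,ẋ)=(0.025100, 0.361900) → end (x,ẋ)=(0.119116, 0.055584)
phase 2: p=0.5787, T=0.516, ωT=1.523748, cosh=2.403644, sinh=2.185750; start (x,ẋ)=(0.119116, 0.055584) → end (x,ẋ)=(-0.484833, -2.832787)

1 0.5430 0.1191 0.0556
2 1.0590 -0.4848 -2.8328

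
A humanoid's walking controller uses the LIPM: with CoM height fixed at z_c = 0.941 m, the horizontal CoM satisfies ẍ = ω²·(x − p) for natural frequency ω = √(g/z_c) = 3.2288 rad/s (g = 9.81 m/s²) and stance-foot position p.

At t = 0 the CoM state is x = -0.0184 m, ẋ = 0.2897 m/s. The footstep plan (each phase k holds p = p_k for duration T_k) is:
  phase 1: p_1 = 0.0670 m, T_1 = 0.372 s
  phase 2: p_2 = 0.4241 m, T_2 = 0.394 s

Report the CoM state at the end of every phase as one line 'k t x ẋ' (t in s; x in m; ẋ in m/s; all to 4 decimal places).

1 0.3720 0.0478 0.1083
2 0.7660 -0.2448 -1.7891

phase 1: p=0.0670, T=0.372, ωT=1.201114, cosh=1.812338, sinh=1.511479; start (x,ẋ)=(-0.018400, 0.289700) → end (x,ẋ)=(0.047842, 0.108260)
phase 2: p=0.4241, T=0.394, ωT=1.272147, cosh=1.924368, sinh=1.644139; start (x,ẋ)=(0.047842, 0.108260) → end (x,ẋ)=(-0.244832, -1.789070)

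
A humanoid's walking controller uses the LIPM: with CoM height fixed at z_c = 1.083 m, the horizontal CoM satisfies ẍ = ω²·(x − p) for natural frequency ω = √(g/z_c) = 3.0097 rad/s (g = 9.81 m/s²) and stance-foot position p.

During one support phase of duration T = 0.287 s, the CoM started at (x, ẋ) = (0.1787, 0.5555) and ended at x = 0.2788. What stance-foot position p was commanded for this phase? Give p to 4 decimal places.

ωT = 3.0097·0.287 = 0.863784; cosh(ωT) = 1.396842, sinh(ωT) = 0.975278
x(T) = p + (x₀−p)·cosh(ωT) + (ẋ₀/ω)·sinh(ωT) ⇒ p·(1 − cosh) = x(T) − x₀·cosh − (ẋ₀/ω)·sinh
numerator   = 0.2788 − (0.1787)·1.396842 − (0.5555/3.0097)·0.975278 = -0.150823
denominator = 1 − 1.396842 = -0.396842
p = -0.150823 / -0.396842 = 0.3801

p = 0.3801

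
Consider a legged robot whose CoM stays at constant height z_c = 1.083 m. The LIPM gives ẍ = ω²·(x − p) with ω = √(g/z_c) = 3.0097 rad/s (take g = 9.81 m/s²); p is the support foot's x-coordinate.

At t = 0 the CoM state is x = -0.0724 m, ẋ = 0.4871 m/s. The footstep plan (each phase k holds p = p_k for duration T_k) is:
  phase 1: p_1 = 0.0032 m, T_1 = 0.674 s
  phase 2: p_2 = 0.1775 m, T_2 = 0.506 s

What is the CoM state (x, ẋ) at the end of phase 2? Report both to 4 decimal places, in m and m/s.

x = 1.2588, ẋ = 3.3894

phase 1: p=0.0032, T=0.674, ωT=2.028538, cosh=3.867244, sinh=3.735717; start (x,ẋ)=(-0.072400, 0.487100) → end (x,ẋ)=(0.315437, 1.033735)
phase 2: p=0.1775, T=0.506, ωT=1.522908, cosh=2.401809, sinh=2.183732; start (x,ẋ)=(0.315437, 1.033735) → end (x,ẋ)=(1.258841, 3.389410)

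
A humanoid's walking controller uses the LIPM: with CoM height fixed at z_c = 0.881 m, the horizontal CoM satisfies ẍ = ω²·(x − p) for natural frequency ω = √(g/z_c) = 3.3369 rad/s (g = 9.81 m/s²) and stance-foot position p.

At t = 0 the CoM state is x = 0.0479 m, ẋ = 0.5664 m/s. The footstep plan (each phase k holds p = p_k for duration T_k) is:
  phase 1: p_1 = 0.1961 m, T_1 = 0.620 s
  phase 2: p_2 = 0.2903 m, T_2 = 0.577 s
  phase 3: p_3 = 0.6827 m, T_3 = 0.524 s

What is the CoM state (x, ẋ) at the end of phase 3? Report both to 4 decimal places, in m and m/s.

phase 1: p=0.1961, T=0.620, ωT=2.068878, cosh=4.021132, sinh=3.894805; start (x,ẋ)=(0.047900, 0.566400) → end (x,ẋ)=(0.261266, 0.351477)
phase 2: p=0.2903, T=0.577, ωT=1.925391, cosh=3.501825, sinh=3.356006; start (x,ẋ)=(0.261266, 0.351477) → end (x,ẋ)=(0.542118, 0.905670)
phase 3: p=0.6827, T=0.524, ωT=1.748536, cosh=2.960105, sinh=2.786077; start (x,ẋ)=(0.542118, 0.905670) → end (x,ẋ)=(1.022732, 1.373904)

x = 1.0227, ẋ = 1.3739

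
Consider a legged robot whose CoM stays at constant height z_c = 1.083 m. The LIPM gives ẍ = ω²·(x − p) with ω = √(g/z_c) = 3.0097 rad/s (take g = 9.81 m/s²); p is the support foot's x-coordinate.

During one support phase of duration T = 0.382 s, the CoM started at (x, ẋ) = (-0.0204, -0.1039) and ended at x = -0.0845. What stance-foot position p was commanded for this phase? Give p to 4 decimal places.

p = 0.0000

ωT = 3.0097·0.382 = 1.149705; cosh(ωT) = 1.736996, sinh(ωT) = 1.420266
x(T) = p + (x₀−p)·cosh(ωT) + (ẋ₀/ω)·sinh(ωT) ⇒ p·(1 − cosh) = x(T) − x₀·cosh − (ẋ₀/ω)·sinh
numerator   = -0.0845 − (-0.0204)·1.736996 − (-0.1039/3.0097)·1.420266 = -0.000035
denominator = 1 − 1.736996 = -0.736996
p = -0.000035 / -0.736996 = 0.0000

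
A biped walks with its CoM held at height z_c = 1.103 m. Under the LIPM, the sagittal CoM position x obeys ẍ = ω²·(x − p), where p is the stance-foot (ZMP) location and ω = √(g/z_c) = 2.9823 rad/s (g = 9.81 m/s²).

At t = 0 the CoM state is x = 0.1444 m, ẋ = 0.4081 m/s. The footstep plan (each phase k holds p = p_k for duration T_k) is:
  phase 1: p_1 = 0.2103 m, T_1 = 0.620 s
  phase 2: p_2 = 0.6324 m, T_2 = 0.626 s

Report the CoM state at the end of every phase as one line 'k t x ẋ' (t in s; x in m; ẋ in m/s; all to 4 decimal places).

phase 1: p=0.2103, T=0.620, ωT=1.849026, cosh=3.255509, sinh=3.098119; start (x,ẋ)=(0.144400, 0.408100) → end (x,ẋ)=(0.419711, 0.719689)
phase 2: p=0.6324, T=0.626, ωT=1.866920, cosh=3.311471, sinh=3.156871; start (x,ẋ)=(0.419711, 0.719689) → end (x,ẋ)=(0.689902, 0.380815)

1 0.6200 0.4197 0.7197
2 1.2460 0.6899 0.3808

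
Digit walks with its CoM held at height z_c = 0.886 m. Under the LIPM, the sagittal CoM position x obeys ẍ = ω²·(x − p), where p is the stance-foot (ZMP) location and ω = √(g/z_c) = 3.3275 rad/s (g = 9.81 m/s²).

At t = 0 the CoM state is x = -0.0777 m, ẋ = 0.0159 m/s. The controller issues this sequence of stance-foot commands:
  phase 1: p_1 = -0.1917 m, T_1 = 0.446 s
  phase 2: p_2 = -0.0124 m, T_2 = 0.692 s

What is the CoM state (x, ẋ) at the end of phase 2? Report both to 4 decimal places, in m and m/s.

x = 1.7030, ẋ = 5.7595

phase 1: p=-0.1917, T=0.446, ωT=1.484065, cosh=2.318777, sinh=2.092063; start (x,ẋ)=(-0.077700, 0.015900) → end (x,ẋ)=(0.082637, 0.830461)
phase 2: p=-0.0124, T=0.692, ωT=2.302630, cosh=5.050222, sinh=4.950227; start (x,ẋ)=(0.082637, 0.830461) → end (x,ẋ)=(1.703012, 5.759454)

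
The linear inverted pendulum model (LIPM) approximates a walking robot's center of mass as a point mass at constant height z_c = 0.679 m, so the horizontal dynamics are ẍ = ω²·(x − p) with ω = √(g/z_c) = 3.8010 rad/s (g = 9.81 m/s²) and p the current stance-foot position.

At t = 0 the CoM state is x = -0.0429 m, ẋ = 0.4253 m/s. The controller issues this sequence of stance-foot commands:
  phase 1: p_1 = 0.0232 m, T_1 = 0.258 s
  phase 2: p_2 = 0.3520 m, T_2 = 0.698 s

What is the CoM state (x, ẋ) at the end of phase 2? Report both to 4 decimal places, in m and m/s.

x = -1.1294, ẋ = -5.5248

phase 1: p=0.0232, T=0.258, ωT=0.980658, cosh=1.520637, sinh=1.145573; start (x,ẋ)=(-0.042900, 0.425300) → end (x,ẋ)=(0.050866, 0.358906)
phase 2: p=0.3520, T=0.698, ωT=2.653098, cosh=7.134194, sinh=7.063762; start (x,ẋ)=(0.050866, 0.358906) → end (x,ẋ)=(-1.129360, -5.524751)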